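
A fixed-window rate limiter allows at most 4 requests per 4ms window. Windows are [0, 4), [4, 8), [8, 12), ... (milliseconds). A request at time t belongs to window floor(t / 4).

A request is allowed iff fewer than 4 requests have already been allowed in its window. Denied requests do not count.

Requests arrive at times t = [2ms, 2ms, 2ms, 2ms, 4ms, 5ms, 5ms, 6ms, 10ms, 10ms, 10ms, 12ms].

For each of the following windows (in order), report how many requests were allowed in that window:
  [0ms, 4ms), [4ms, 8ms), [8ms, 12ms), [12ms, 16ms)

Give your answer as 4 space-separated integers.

Answer: 4 4 3 1

Derivation:
Processing requests:
  req#1 t=2ms (window 0): ALLOW
  req#2 t=2ms (window 0): ALLOW
  req#3 t=2ms (window 0): ALLOW
  req#4 t=2ms (window 0): ALLOW
  req#5 t=4ms (window 1): ALLOW
  req#6 t=5ms (window 1): ALLOW
  req#7 t=5ms (window 1): ALLOW
  req#8 t=6ms (window 1): ALLOW
  req#9 t=10ms (window 2): ALLOW
  req#10 t=10ms (window 2): ALLOW
  req#11 t=10ms (window 2): ALLOW
  req#12 t=12ms (window 3): ALLOW

Allowed counts by window: 4 4 3 1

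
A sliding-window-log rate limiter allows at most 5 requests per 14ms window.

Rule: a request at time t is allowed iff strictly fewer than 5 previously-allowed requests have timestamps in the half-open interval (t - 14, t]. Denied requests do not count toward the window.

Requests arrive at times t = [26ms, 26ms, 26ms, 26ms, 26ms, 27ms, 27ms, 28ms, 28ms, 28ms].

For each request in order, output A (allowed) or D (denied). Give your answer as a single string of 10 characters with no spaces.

Answer: AAAAADDDDD

Derivation:
Tracking allowed requests in the window:
  req#1 t=26ms: ALLOW
  req#2 t=26ms: ALLOW
  req#3 t=26ms: ALLOW
  req#4 t=26ms: ALLOW
  req#5 t=26ms: ALLOW
  req#6 t=27ms: DENY
  req#7 t=27ms: DENY
  req#8 t=28ms: DENY
  req#9 t=28ms: DENY
  req#10 t=28ms: DENY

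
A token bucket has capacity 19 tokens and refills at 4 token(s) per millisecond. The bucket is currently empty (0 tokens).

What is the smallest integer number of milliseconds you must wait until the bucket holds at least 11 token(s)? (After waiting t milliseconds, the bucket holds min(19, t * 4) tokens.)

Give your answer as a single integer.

Answer: 3

Derivation:
Need t * 4 >= 11, so t >= 11/4.
Smallest integer t = ceil(11/4) = 3.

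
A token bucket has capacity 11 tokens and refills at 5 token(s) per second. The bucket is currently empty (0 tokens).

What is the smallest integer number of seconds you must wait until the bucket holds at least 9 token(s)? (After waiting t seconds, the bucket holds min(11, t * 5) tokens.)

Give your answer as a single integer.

Answer: 2

Derivation:
Need t * 5 >= 9, so t >= 9/5.
Smallest integer t = ceil(9/5) = 2.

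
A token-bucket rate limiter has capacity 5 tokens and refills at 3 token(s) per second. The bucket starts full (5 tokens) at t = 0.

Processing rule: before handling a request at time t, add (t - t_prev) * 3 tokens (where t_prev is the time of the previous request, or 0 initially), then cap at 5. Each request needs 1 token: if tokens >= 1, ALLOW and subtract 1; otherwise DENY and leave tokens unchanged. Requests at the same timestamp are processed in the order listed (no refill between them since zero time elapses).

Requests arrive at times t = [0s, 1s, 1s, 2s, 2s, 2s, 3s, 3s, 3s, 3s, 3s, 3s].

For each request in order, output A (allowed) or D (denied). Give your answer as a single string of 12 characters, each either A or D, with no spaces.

Answer: AAAAAAAAAAAD

Derivation:
Simulating step by step:
  req#1 t=0s: ALLOW
  req#2 t=1s: ALLOW
  req#3 t=1s: ALLOW
  req#4 t=2s: ALLOW
  req#5 t=2s: ALLOW
  req#6 t=2s: ALLOW
  req#7 t=3s: ALLOW
  req#8 t=3s: ALLOW
  req#9 t=3s: ALLOW
  req#10 t=3s: ALLOW
  req#11 t=3s: ALLOW
  req#12 t=3s: DENY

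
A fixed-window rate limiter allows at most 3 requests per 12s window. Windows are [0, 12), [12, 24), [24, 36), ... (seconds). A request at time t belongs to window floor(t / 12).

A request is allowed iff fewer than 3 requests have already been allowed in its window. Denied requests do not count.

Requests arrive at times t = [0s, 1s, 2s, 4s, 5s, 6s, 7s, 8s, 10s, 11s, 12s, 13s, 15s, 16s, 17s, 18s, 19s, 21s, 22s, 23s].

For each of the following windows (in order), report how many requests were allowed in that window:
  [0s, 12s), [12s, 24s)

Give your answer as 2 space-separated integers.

Processing requests:
  req#1 t=0s (window 0): ALLOW
  req#2 t=1s (window 0): ALLOW
  req#3 t=2s (window 0): ALLOW
  req#4 t=4s (window 0): DENY
  req#5 t=5s (window 0): DENY
  req#6 t=6s (window 0): DENY
  req#7 t=7s (window 0): DENY
  req#8 t=8s (window 0): DENY
  req#9 t=10s (window 0): DENY
  req#10 t=11s (window 0): DENY
  req#11 t=12s (window 1): ALLOW
  req#12 t=13s (window 1): ALLOW
  req#13 t=15s (window 1): ALLOW
  req#14 t=16s (window 1): DENY
  req#15 t=17s (window 1): DENY
  req#16 t=18s (window 1): DENY
  req#17 t=19s (window 1): DENY
  req#18 t=21s (window 1): DENY
  req#19 t=22s (window 1): DENY
  req#20 t=23s (window 1): DENY

Allowed counts by window: 3 3

Answer: 3 3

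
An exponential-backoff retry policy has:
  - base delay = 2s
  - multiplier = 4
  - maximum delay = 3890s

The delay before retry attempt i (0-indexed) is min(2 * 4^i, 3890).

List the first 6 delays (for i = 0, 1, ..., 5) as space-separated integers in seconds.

Answer: 2 8 32 128 512 2048

Derivation:
Computing each delay:
  i=0: min(2*4^0, 3890) = 2
  i=1: min(2*4^1, 3890) = 8
  i=2: min(2*4^2, 3890) = 32
  i=3: min(2*4^3, 3890) = 128
  i=4: min(2*4^4, 3890) = 512
  i=5: min(2*4^5, 3890) = 2048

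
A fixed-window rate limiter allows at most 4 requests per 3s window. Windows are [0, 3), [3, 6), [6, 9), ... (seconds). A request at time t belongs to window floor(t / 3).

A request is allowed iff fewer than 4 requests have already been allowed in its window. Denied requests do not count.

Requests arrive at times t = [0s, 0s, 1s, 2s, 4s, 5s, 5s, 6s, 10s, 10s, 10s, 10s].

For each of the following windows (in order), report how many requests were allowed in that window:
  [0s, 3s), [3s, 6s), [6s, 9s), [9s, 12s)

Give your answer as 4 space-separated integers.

Answer: 4 3 1 4

Derivation:
Processing requests:
  req#1 t=0s (window 0): ALLOW
  req#2 t=0s (window 0): ALLOW
  req#3 t=1s (window 0): ALLOW
  req#4 t=2s (window 0): ALLOW
  req#5 t=4s (window 1): ALLOW
  req#6 t=5s (window 1): ALLOW
  req#7 t=5s (window 1): ALLOW
  req#8 t=6s (window 2): ALLOW
  req#9 t=10s (window 3): ALLOW
  req#10 t=10s (window 3): ALLOW
  req#11 t=10s (window 3): ALLOW
  req#12 t=10s (window 3): ALLOW

Allowed counts by window: 4 3 1 4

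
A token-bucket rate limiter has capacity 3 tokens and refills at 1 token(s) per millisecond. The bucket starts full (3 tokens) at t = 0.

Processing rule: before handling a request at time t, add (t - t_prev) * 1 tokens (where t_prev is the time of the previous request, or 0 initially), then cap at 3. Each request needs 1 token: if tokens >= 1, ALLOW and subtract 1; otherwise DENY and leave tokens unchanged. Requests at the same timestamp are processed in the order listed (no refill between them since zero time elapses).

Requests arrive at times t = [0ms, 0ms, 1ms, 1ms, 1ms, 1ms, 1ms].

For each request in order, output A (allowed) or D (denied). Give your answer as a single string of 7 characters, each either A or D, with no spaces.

Answer: AAAADDD

Derivation:
Simulating step by step:
  req#1 t=0ms: ALLOW
  req#2 t=0ms: ALLOW
  req#3 t=1ms: ALLOW
  req#4 t=1ms: ALLOW
  req#5 t=1ms: DENY
  req#6 t=1ms: DENY
  req#7 t=1ms: DENY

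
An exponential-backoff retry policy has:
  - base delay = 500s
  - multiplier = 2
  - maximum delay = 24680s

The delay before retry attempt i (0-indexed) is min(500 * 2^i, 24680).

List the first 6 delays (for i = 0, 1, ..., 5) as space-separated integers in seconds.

Answer: 500 1000 2000 4000 8000 16000

Derivation:
Computing each delay:
  i=0: min(500*2^0, 24680) = 500
  i=1: min(500*2^1, 24680) = 1000
  i=2: min(500*2^2, 24680) = 2000
  i=3: min(500*2^3, 24680) = 4000
  i=4: min(500*2^4, 24680) = 8000
  i=5: min(500*2^5, 24680) = 16000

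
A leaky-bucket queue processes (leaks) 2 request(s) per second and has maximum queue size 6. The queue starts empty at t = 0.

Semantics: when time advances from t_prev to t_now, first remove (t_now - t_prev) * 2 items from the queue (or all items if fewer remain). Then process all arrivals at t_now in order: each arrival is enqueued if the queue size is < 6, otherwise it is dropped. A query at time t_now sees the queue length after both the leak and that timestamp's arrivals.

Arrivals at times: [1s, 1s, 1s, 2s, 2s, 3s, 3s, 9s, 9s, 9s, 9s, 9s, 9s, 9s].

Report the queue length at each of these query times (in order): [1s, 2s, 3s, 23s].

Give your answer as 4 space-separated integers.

Queue lengths at query times:
  query t=1s: backlog = 3
  query t=2s: backlog = 3
  query t=3s: backlog = 3
  query t=23s: backlog = 0

Answer: 3 3 3 0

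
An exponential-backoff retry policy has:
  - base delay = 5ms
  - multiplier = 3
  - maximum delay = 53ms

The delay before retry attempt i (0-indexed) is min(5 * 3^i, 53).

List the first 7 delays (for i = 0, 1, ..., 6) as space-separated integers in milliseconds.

Answer: 5 15 45 53 53 53 53

Derivation:
Computing each delay:
  i=0: min(5*3^0, 53) = 5
  i=1: min(5*3^1, 53) = 15
  i=2: min(5*3^2, 53) = 45
  i=3: min(5*3^3, 53) = 53
  i=4: min(5*3^4, 53) = 53
  i=5: min(5*3^5, 53) = 53
  i=6: min(5*3^6, 53) = 53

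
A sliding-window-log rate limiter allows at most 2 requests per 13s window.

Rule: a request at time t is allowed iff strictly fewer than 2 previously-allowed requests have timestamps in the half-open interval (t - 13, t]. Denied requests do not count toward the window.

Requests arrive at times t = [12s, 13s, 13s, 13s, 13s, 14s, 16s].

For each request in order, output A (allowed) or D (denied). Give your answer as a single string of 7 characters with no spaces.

Answer: AADDDDD

Derivation:
Tracking allowed requests in the window:
  req#1 t=12s: ALLOW
  req#2 t=13s: ALLOW
  req#3 t=13s: DENY
  req#4 t=13s: DENY
  req#5 t=13s: DENY
  req#6 t=14s: DENY
  req#7 t=16s: DENY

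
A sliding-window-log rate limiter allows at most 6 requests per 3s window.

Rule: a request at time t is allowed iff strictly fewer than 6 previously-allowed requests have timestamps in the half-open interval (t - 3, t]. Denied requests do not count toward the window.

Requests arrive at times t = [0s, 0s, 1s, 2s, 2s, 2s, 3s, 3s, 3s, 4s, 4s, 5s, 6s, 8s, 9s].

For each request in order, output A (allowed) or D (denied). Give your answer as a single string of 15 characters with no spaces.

Answer: AAAAAAAADADAAAA

Derivation:
Tracking allowed requests in the window:
  req#1 t=0s: ALLOW
  req#2 t=0s: ALLOW
  req#3 t=1s: ALLOW
  req#4 t=2s: ALLOW
  req#5 t=2s: ALLOW
  req#6 t=2s: ALLOW
  req#7 t=3s: ALLOW
  req#8 t=3s: ALLOW
  req#9 t=3s: DENY
  req#10 t=4s: ALLOW
  req#11 t=4s: DENY
  req#12 t=5s: ALLOW
  req#13 t=6s: ALLOW
  req#14 t=8s: ALLOW
  req#15 t=9s: ALLOW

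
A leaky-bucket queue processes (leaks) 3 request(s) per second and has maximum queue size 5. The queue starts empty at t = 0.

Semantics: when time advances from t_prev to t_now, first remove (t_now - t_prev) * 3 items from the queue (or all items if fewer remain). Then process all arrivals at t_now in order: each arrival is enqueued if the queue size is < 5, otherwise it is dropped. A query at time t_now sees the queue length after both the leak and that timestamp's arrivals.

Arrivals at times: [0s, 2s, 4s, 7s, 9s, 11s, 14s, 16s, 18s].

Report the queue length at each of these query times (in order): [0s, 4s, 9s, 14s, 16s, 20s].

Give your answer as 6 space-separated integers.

Queue lengths at query times:
  query t=0s: backlog = 1
  query t=4s: backlog = 1
  query t=9s: backlog = 1
  query t=14s: backlog = 1
  query t=16s: backlog = 1
  query t=20s: backlog = 0

Answer: 1 1 1 1 1 0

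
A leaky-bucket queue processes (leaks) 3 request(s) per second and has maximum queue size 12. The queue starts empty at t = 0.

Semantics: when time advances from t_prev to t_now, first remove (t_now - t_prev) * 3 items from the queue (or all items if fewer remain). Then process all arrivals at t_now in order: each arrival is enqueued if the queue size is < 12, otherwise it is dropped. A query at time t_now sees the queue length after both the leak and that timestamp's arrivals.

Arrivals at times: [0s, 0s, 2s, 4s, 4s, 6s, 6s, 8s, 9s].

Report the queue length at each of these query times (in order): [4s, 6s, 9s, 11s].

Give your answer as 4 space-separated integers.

Answer: 2 2 1 0

Derivation:
Queue lengths at query times:
  query t=4s: backlog = 2
  query t=6s: backlog = 2
  query t=9s: backlog = 1
  query t=11s: backlog = 0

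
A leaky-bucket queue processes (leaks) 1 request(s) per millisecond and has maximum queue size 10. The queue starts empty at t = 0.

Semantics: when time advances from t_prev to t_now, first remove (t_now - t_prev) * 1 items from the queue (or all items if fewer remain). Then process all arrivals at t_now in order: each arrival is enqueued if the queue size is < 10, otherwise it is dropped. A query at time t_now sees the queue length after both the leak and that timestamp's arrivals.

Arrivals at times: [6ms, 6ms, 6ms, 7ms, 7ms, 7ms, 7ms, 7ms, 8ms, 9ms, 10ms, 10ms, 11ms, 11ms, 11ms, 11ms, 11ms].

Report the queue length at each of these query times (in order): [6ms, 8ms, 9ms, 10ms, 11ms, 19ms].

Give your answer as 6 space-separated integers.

Answer: 3 7 7 8 10 2

Derivation:
Queue lengths at query times:
  query t=6ms: backlog = 3
  query t=8ms: backlog = 7
  query t=9ms: backlog = 7
  query t=10ms: backlog = 8
  query t=11ms: backlog = 10
  query t=19ms: backlog = 2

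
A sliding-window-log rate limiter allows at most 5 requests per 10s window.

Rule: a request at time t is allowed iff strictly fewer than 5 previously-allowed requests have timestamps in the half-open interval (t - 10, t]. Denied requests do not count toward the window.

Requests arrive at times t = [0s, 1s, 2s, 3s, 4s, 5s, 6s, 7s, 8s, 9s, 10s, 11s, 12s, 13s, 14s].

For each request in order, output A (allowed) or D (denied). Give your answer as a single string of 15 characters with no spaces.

Tracking allowed requests in the window:
  req#1 t=0s: ALLOW
  req#2 t=1s: ALLOW
  req#3 t=2s: ALLOW
  req#4 t=3s: ALLOW
  req#5 t=4s: ALLOW
  req#6 t=5s: DENY
  req#7 t=6s: DENY
  req#8 t=7s: DENY
  req#9 t=8s: DENY
  req#10 t=9s: DENY
  req#11 t=10s: ALLOW
  req#12 t=11s: ALLOW
  req#13 t=12s: ALLOW
  req#14 t=13s: ALLOW
  req#15 t=14s: ALLOW

Answer: AAAAADDDDDAAAAA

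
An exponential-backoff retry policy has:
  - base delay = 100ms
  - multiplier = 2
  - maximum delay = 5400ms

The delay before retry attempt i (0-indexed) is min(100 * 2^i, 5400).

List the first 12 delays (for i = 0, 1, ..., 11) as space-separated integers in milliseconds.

Computing each delay:
  i=0: min(100*2^0, 5400) = 100
  i=1: min(100*2^1, 5400) = 200
  i=2: min(100*2^2, 5400) = 400
  i=3: min(100*2^3, 5400) = 800
  i=4: min(100*2^4, 5400) = 1600
  i=5: min(100*2^5, 5400) = 3200
  i=6: min(100*2^6, 5400) = 5400
  i=7: min(100*2^7, 5400) = 5400
  i=8: min(100*2^8, 5400) = 5400
  i=9: min(100*2^9, 5400) = 5400
  i=10: min(100*2^10, 5400) = 5400
  i=11: min(100*2^11, 5400) = 5400

Answer: 100 200 400 800 1600 3200 5400 5400 5400 5400 5400 5400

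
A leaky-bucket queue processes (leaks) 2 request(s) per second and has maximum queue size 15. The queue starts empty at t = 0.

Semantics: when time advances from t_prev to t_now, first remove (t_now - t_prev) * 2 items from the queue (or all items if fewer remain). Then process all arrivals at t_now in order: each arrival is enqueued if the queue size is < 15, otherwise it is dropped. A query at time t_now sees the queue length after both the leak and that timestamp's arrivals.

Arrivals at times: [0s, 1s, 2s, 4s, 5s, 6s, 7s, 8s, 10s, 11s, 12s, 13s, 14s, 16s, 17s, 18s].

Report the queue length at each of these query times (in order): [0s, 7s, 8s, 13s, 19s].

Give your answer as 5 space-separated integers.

Queue lengths at query times:
  query t=0s: backlog = 1
  query t=7s: backlog = 1
  query t=8s: backlog = 1
  query t=13s: backlog = 1
  query t=19s: backlog = 0

Answer: 1 1 1 1 0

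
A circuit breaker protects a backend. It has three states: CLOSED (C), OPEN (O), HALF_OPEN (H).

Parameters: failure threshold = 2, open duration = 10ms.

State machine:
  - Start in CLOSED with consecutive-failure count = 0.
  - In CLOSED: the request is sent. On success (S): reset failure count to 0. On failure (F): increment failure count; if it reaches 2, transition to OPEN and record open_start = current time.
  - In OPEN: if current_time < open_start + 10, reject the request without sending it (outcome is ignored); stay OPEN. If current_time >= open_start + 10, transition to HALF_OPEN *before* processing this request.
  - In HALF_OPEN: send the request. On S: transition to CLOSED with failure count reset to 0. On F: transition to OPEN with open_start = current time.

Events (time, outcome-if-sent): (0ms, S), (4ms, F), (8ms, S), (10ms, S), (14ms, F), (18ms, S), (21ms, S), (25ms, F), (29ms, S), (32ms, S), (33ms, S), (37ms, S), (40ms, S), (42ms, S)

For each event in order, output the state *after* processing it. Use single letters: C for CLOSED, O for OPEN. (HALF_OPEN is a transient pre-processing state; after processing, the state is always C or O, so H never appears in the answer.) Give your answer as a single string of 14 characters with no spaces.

Answer: CCCCCCCCCCCCCC

Derivation:
State after each event:
  event#1 t=0ms outcome=S: state=CLOSED
  event#2 t=4ms outcome=F: state=CLOSED
  event#3 t=8ms outcome=S: state=CLOSED
  event#4 t=10ms outcome=S: state=CLOSED
  event#5 t=14ms outcome=F: state=CLOSED
  event#6 t=18ms outcome=S: state=CLOSED
  event#7 t=21ms outcome=S: state=CLOSED
  event#8 t=25ms outcome=F: state=CLOSED
  event#9 t=29ms outcome=S: state=CLOSED
  event#10 t=32ms outcome=S: state=CLOSED
  event#11 t=33ms outcome=S: state=CLOSED
  event#12 t=37ms outcome=S: state=CLOSED
  event#13 t=40ms outcome=S: state=CLOSED
  event#14 t=42ms outcome=S: state=CLOSED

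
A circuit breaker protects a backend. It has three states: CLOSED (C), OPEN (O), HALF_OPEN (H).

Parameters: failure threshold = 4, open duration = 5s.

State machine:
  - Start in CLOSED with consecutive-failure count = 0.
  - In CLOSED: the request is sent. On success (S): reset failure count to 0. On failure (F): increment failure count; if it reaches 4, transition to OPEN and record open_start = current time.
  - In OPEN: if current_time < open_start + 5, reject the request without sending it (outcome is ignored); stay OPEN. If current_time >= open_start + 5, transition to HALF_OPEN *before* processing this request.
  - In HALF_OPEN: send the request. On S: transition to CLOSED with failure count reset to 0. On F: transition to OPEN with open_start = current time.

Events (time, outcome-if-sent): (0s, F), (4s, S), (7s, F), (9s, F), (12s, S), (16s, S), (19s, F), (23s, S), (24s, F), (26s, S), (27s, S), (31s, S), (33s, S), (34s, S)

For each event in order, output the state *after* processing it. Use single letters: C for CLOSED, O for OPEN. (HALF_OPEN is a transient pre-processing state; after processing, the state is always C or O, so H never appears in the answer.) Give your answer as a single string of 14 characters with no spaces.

State after each event:
  event#1 t=0s outcome=F: state=CLOSED
  event#2 t=4s outcome=S: state=CLOSED
  event#3 t=7s outcome=F: state=CLOSED
  event#4 t=9s outcome=F: state=CLOSED
  event#5 t=12s outcome=S: state=CLOSED
  event#6 t=16s outcome=S: state=CLOSED
  event#7 t=19s outcome=F: state=CLOSED
  event#8 t=23s outcome=S: state=CLOSED
  event#9 t=24s outcome=F: state=CLOSED
  event#10 t=26s outcome=S: state=CLOSED
  event#11 t=27s outcome=S: state=CLOSED
  event#12 t=31s outcome=S: state=CLOSED
  event#13 t=33s outcome=S: state=CLOSED
  event#14 t=34s outcome=S: state=CLOSED

Answer: CCCCCCCCCCCCCC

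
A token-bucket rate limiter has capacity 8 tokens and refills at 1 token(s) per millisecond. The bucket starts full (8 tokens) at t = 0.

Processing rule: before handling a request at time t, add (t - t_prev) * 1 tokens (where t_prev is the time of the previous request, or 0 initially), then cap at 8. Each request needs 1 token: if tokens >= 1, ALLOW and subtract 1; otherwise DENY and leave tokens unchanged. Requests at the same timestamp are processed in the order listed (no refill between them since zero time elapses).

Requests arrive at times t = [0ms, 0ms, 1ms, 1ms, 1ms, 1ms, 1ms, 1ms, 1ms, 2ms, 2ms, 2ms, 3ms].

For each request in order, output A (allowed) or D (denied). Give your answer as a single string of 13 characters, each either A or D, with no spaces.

Answer: AAAAAAAAAADDA

Derivation:
Simulating step by step:
  req#1 t=0ms: ALLOW
  req#2 t=0ms: ALLOW
  req#3 t=1ms: ALLOW
  req#4 t=1ms: ALLOW
  req#5 t=1ms: ALLOW
  req#6 t=1ms: ALLOW
  req#7 t=1ms: ALLOW
  req#8 t=1ms: ALLOW
  req#9 t=1ms: ALLOW
  req#10 t=2ms: ALLOW
  req#11 t=2ms: DENY
  req#12 t=2ms: DENY
  req#13 t=3ms: ALLOW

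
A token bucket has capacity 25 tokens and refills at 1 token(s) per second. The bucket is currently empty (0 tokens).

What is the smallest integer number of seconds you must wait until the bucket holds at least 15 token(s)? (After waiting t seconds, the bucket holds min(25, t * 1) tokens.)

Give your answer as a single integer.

Need t * 1 >= 15, so t >= 15/1.
Smallest integer t = ceil(15/1) = 15.

Answer: 15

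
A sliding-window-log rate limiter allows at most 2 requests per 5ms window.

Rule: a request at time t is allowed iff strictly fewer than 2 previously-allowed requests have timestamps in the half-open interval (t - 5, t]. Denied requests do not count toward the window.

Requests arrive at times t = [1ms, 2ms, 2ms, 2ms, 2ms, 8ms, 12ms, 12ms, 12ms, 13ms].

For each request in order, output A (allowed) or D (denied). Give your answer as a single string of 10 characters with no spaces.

Answer: AADDDAADDA

Derivation:
Tracking allowed requests in the window:
  req#1 t=1ms: ALLOW
  req#2 t=2ms: ALLOW
  req#3 t=2ms: DENY
  req#4 t=2ms: DENY
  req#5 t=2ms: DENY
  req#6 t=8ms: ALLOW
  req#7 t=12ms: ALLOW
  req#8 t=12ms: DENY
  req#9 t=12ms: DENY
  req#10 t=13ms: ALLOW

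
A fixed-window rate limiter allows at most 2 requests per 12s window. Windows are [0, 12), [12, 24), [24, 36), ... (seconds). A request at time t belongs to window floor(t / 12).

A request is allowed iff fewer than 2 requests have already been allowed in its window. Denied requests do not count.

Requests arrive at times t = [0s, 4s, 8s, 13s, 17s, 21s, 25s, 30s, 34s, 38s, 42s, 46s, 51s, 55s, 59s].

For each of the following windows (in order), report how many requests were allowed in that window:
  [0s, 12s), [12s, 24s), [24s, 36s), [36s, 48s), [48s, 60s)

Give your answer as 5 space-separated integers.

Processing requests:
  req#1 t=0s (window 0): ALLOW
  req#2 t=4s (window 0): ALLOW
  req#3 t=8s (window 0): DENY
  req#4 t=13s (window 1): ALLOW
  req#5 t=17s (window 1): ALLOW
  req#6 t=21s (window 1): DENY
  req#7 t=25s (window 2): ALLOW
  req#8 t=30s (window 2): ALLOW
  req#9 t=34s (window 2): DENY
  req#10 t=38s (window 3): ALLOW
  req#11 t=42s (window 3): ALLOW
  req#12 t=46s (window 3): DENY
  req#13 t=51s (window 4): ALLOW
  req#14 t=55s (window 4): ALLOW
  req#15 t=59s (window 4): DENY

Allowed counts by window: 2 2 2 2 2

Answer: 2 2 2 2 2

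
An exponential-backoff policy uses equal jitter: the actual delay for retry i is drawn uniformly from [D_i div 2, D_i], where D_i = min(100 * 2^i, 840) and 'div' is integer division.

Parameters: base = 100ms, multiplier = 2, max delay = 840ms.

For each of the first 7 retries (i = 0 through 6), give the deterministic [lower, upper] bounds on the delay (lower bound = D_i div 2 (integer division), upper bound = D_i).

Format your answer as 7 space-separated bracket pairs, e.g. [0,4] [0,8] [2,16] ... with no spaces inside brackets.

Computing bounds per retry:
  i=0: D_i=min(100*2^0,840)=100, bounds=[50,100]
  i=1: D_i=min(100*2^1,840)=200, bounds=[100,200]
  i=2: D_i=min(100*2^2,840)=400, bounds=[200,400]
  i=3: D_i=min(100*2^3,840)=800, bounds=[400,800]
  i=4: D_i=min(100*2^4,840)=840, bounds=[420,840]
  i=5: D_i=min(100*2^5,840)=840, bounds=[420,840]
  i=6: D_i=min(100*2^6,840)=840, bounds=[420,840]

Answer: [50,100] [100,200] [200,400] [400,800] [420,840] [420,840] [420,840]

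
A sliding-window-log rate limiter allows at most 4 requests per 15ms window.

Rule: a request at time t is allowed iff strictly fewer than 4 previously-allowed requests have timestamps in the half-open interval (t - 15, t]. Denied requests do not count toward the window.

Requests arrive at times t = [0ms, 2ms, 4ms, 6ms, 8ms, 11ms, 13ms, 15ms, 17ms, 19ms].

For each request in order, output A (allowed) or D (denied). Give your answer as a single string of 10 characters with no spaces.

Answer: AAAADDDAAA

Derivation:
Tracking allowed requests in the window:
  req#1 t=0ms: ALLOW
  req#2 t=2ms: ALLOW
  req#3 t=4ms: ALLOW
  req#4 t=6ms: ALLOW
  req#5 t=8ms: DENY
  req#6 t=11ms: DENY
  req#7 t=13ms: DENY
  req#8 t=15ms: ALLOW
  req#9 t=17ms: ALLOW
  req#10 t=19ms: ALLOW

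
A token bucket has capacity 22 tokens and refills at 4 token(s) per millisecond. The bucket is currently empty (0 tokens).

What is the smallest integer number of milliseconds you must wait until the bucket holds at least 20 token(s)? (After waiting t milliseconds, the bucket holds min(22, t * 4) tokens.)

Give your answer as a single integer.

Need t * 4 >= 20, so t >= 20/4.
Smallest integer t = ceil(20/4) = 5.

Answer: 5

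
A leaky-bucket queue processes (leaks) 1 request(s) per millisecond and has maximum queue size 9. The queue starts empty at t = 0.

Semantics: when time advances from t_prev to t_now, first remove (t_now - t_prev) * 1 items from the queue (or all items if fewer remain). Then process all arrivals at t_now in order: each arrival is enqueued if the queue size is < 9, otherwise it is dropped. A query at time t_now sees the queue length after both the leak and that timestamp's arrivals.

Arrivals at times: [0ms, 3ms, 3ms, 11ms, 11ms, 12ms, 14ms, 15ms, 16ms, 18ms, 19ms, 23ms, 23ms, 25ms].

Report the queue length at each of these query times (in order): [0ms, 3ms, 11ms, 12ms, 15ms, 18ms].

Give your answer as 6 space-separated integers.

Queue lengths at query times:
  query t=0ms: backlog = 1
  query t=3ms: backlog = 2
  query t=11ms: backlog = 2
  query t=12ms: backlog = 2
  query t=15ms: backlog = 1
  query t=18ms: backlog = 1

Answer: 1 2 2 2 1 1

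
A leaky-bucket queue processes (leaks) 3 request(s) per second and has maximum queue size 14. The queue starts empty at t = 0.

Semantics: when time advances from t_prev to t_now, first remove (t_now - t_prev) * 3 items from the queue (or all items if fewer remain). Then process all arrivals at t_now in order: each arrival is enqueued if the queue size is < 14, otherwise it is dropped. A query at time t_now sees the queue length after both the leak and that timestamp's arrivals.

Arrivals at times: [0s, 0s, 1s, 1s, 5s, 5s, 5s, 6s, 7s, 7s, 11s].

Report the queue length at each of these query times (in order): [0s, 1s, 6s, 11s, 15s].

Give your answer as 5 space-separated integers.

Queue lengths at query times:
  query t=0s: backlog = 2
  query t=1s: backlog = 2
  query t=6s: backlog = 1
  query t=11s: backlog = 1
  query t=15s: backlog = 0

Answer: 2 2 1 1 0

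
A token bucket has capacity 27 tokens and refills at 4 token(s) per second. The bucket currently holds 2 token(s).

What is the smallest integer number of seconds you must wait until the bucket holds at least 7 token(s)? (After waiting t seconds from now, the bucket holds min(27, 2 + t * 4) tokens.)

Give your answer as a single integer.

Answer: 2

Derivation:
Need 2 + t * 4 >= 7, so t >= 5/4.
Smallest integer t = ceil(5/4) = 2.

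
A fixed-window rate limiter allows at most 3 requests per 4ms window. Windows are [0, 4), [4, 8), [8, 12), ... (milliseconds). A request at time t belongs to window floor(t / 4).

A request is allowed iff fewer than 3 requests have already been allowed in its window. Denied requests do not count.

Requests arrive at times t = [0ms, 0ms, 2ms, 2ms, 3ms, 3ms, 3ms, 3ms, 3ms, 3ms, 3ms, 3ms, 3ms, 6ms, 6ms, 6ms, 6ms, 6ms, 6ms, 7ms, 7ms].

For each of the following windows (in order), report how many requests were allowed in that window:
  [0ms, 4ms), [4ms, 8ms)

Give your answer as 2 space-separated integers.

Processing requests:
  req#1 t=0ms (window 0): ALLOW
  req#2 t=0ms (window 0): ALLOW
  req#3 t=2ms (window 0): ALLOW
  req#4 t=2ms (window 0): DENY
  req#5 t=3ms (window 0): DENY
  req#6 t=3ms (window 0): DENY
  req#7 t=3ms (window 0): DENY
  req#8 t=3ms (window 0): DENY
  req#9 t=3ms (window 0): DENY
  req#10 t=3ms (window 0): DENY
  req#11 t=3ms (window 0): DENY
  req#12 t=3ms (window 0): DENY
  req#13 t=3ms (window 0): DENY
  req#14 t=6ms (window 1): ALLOW
  req#15 t=6ms (window 1): ALLOW
  req#16 t=6ms (window 1): ALLOW
  req#17 t=6ms (window 1): DENY
  req#18 t=6ms (window 1): DENY
  req#19 t=6ms (window 1): DENY
  req#20 t=7ms (window 1): DENY
  req#21 t=7ms (window 1): DENY

Allowed counts by window: 3 3

Answer: 3 3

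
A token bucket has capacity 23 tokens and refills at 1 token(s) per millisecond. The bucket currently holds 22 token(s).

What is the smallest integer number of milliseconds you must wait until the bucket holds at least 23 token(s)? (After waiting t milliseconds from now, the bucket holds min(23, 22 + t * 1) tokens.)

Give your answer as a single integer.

Need 22 + t * 1 >= 23, so t >= 1/1.
Smallest integer t = ceil(1/1) = 1.

Answer: 1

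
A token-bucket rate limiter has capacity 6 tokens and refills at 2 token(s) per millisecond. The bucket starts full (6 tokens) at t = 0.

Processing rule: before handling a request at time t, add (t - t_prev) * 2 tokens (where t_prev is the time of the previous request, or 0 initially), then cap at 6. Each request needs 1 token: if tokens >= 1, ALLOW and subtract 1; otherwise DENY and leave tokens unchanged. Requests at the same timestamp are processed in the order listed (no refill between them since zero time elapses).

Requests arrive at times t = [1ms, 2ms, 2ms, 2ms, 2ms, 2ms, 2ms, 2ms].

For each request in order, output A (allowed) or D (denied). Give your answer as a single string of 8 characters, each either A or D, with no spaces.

Answer: AAAAAAAD

Derivation:
Simulating step by step:
  req#1 t=1ms: ALLOW
  req#2 t=2ms: ALLOW
  req#3 t=2ms: ALLOW
  req#4 t=2ms: ALLOW
  req#5 t=2ms: ALLOW
  req#6 t=2ms: ALLOW
  req#7 t=2ms: ALLOW
  req#8 t=2ms: DENY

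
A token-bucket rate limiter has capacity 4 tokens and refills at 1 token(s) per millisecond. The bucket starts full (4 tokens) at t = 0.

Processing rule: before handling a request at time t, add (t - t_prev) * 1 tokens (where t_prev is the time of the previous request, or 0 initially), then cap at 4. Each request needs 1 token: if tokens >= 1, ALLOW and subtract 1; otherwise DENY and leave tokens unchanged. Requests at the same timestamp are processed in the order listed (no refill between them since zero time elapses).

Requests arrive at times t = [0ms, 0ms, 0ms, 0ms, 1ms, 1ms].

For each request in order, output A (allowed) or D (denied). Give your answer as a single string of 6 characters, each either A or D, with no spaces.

Simulating step by step:
  req#1 t=0ms: ALLOW
  req#2 t=0ms: ALLOW
  req#3 t=0ms: ALLOW
  req#4 t=0ms: ALLOW
  req#5 t=1ms: ALLOW
  req#6 t=1ms: DENY

Answer: AAAAAD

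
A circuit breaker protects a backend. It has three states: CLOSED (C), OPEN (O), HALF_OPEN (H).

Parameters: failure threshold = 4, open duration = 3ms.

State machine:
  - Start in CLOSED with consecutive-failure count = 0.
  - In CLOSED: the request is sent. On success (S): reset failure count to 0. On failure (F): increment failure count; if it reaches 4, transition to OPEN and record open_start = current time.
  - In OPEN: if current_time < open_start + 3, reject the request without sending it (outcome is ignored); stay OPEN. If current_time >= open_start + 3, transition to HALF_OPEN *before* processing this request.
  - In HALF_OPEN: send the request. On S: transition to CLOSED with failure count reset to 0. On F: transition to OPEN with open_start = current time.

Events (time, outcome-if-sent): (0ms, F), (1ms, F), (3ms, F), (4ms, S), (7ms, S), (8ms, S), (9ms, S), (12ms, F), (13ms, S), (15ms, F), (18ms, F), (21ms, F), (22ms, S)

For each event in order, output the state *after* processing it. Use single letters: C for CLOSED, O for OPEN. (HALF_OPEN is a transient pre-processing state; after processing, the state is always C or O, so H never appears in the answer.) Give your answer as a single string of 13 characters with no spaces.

State after each event:
  event#1 t=0ms outcome=F: state=CLOSED
  event#2 t=1ms outcome=F: state=CLOSED
  event#3 t=3ms outcome=F: state=CLOSED
  event#4 t=4ms outcome=S: state=CLOSED
  event#5 t=7ms outcome=S: state=CLOSED
  event#6 t=8ms outcome=S: state=CLOSED
  event#7 t=9ms outcome=S: state=CLOSED
  event#8 t=12ms outcome=F: state=CLOSED
  event#9 t=13ms outcome=S: state=CLOSED
  event#10 t=15ms outcome=F: state=CLOSED
  event#11 t=18ms outcome=F: state=CLOSED
  event#12 t=21ms outcome=F: state=CLOSED
  event#13 t=22ms outcome=S: state=CLOSED

Answer: CCCCCCCCCCCCC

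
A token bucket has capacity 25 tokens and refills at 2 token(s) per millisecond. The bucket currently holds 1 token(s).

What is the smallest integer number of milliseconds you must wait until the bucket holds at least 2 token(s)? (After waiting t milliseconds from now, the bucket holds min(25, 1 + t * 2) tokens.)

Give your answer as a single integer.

Need 1 + t * 2 >= 2, so t >= 1/2.
Smallest integer t = ceil(1/2) = 1.

Answer: 1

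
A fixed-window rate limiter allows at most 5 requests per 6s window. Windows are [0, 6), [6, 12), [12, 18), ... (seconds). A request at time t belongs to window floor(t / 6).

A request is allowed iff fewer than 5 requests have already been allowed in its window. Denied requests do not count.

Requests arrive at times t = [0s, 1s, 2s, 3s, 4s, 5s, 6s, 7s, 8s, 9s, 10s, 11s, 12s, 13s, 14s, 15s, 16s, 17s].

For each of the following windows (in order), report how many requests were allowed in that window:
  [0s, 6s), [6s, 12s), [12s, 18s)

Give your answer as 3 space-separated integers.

Processing requests:
  req#1 t=0s (window 0): ALLOW
  req#2 t=1s (window 0): ALLOW
  req#3 t=2s (window 0): ALLOW
  req#4 t=3s (window 0): ALLOW
  req#5 t=4s (window 0): ALLOW
  req#6 t=5s (window 0): DENY
  req#7 t=6s (window 1): ALLOW
  req#8 t=7s (window 1): ALLOW
  req#9 t=8s (window 1): ALLOW
  req#10 t=9s (window 1): ALLOW
  req#11 t=10s (window 1): ALLOW
  req#12 t=11s (window 1): DENY
  req#13 t=12s (window 2): ALLOW
  req#14 t=13s (window 2): ALLOW
  req#15 t=14s (window 2): ALLOW
  req#16 t=15s (window 2): ALLOW
  req#17 t=16s (window 2): ALLOW
  req#18 t=17s (window 2): DENY

Allowed counts by window: 5 5 5

Answer: 5 5 5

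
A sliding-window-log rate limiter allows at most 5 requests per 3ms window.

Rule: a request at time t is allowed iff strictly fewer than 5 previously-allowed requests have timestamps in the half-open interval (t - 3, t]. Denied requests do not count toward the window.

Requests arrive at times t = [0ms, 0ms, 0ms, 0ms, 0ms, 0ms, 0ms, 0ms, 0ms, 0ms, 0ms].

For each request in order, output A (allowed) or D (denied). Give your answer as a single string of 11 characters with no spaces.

Answer: AAAAADDDDDD

Derivation:
Tracking allowed requests in the window:
  req#1 t=0ms: ALLOW
  req#2 t=0ms: ALLOW
  req#3 t=0ms: ALLOW
  req#4 t=0ms: ALLOW
  req#5 t=0ms: ALLOW
  req#6 t=0ms: DENY
  req#7 t=0ms: DENY
  req#8 t=0ms: DENY
  req#9 t=0ms: DENY
  req#10 t=0ms: DENY
  req#11 t=0ms: DENY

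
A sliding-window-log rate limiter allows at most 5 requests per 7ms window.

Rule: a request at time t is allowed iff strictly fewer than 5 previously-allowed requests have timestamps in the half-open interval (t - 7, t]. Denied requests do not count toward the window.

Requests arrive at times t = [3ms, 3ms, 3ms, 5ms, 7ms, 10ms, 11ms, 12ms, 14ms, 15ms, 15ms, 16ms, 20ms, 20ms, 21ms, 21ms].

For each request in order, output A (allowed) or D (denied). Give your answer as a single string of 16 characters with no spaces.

Tracking allowed requests in the window:
  req#1 t=3ms: ALLOW
  req#2 t=3ms: ALLOW
  req#3 t=3ms: ALLOW
  req#4 t=5ms: ALLOW
  req#5 t=7ms: ALLOW
  req#6 t=10ms: ALLOW
  req#7 t=11ms: ALLOW
  req#8 t=12ms: ALLOW
  req#9 t=14ms: ALLOW
  req#10 t=15ms: ALLOW
  req#11 t=15ms: DENY
  req#12 t=16ms: DENY
  req#13 t=20ms: ALLOW
  req#14 t=20ms: ALLOW
  req#15 t=21ms: ALLOW
  req#16 t=21ms: ALLOW

Answer: AAAAAAAAAADDAAAA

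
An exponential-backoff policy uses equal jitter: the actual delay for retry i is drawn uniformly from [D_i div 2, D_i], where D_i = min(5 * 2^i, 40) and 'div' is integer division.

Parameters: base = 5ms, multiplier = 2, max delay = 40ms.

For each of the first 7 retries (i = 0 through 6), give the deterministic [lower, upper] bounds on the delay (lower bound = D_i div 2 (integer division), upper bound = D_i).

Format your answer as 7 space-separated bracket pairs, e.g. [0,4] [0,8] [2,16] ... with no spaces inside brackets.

Answer: [2,5] [5,10] [10,20] [20,40] [20,40] [20,40] [20,40]

Derivation:
Computing bounds per retry:
  i=0: D_i=min(5*2^0,40)=5, bounds=[2,5]
  i=1: D_i=min(5*2^1,40)=10, bounds=[5,10]
  i=2: D_i=min(5*2^2,40)=20, bounds=[10,20]
  i=3: D_i=min(5*2^3,40)=40, bounds=[20,40]
  i=4: D_i=min(5*2^4,40)=40, bounds=[20,40]
  i=5: D_i=min(5*2^5,40)=40, bounds=[20,40]
  i=6: D_i=min(5*2^6,40)=40, bounds=[20,40]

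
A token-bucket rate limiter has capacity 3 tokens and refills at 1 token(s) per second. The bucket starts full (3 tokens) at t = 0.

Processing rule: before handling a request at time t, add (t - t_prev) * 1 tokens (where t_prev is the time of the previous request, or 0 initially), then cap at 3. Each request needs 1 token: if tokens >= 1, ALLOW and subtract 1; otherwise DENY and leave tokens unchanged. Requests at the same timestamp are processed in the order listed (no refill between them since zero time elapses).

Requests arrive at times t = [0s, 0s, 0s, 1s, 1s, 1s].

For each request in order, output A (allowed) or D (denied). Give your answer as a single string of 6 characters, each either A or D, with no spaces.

Answer: AAAADD

Derivation:
Simulating step by step:
  req#1 t=0s: ALLOW
  req#2 t=0s: ALLOW
  req#3 t=0s: ALLOW
  req#4 t=1s: ALLOW
  req#5 t=1s: DENY
  req#6 t=1s: DENY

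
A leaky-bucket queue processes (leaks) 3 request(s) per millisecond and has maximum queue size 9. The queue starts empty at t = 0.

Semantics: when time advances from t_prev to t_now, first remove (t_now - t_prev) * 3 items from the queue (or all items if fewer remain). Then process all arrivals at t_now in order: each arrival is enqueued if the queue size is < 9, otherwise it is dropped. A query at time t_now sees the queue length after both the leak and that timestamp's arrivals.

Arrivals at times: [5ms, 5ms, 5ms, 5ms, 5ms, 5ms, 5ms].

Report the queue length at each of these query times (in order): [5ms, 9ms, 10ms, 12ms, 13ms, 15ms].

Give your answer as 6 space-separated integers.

Answer: 7 0 0 0 0 0

Derivation:
Queue lengths at query times:
  query t=5ms: backlog = 7
  query t=9ms: backlog = 0
  query t=10ms: backlog = 0
  query t=12ms: backlog = 0
  query t=13ms: backlog = 0
  query t=15ms: backlog = 0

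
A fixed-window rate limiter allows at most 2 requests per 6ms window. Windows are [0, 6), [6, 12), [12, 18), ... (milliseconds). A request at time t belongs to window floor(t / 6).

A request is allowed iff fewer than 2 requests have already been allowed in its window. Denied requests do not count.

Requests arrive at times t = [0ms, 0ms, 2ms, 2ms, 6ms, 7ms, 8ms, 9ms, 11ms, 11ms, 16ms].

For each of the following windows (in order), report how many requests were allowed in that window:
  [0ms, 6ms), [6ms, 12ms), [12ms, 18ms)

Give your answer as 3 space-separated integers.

Processing requests:
  req#1 t=0ms (window 0): ALLOW
  req#2 t=0ms (window 0): ALLOW
  req#3 t=2ms (window 0): DENY
  req#4 t=2ms (window 0): DENY
  req#5 t=6ms (window 1): ALLOW
  req#6 t=7ms (window 1): ALLOW
  req#7 t=8ms (window 1): DENY
  req#8 t=9ms (window 1): DENY
  req#9 t=11ms (window 1): DENY
  req#10 t=11ms (window 1): DENY
  req#11 t=16ms (window 2): ALLOW

Allowed counts by window: 2 2 1

Answer: 2 2 1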